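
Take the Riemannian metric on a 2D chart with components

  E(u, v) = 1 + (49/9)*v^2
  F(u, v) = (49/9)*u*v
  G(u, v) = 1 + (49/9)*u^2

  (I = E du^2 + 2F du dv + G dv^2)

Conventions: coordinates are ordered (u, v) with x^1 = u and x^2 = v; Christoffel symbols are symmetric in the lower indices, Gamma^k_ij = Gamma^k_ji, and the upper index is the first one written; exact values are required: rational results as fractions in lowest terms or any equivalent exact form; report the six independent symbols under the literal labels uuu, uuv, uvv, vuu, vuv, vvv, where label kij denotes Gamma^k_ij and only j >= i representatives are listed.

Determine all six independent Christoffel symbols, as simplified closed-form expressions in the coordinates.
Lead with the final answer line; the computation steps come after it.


Answer: Gamma_uuu = 0, Gamma_uuv = 49*v/(49*u^2 + 49*v^2 + 9), Gamma_uvv = 0, Gamma_vuu = 0, Gamma_vuv = 49*u/(49*u^2 + 49*v^2 + 9), Gamma_vvv = 0

E = 1 + (49/9)*v^2; F = (49/9)*u*v; G = 1 + (49/9)*u^2
Gamma^k_ij = (1/2) g^{kl} (d_i g_jl + d_j g_il - d_l g_ij), with g^inv = (1/(EG-F^2)) [[G, -F], [-F, E]]
first partials: E_u = 0, E_v = (98/9)*v, F_u = (49/9)*v, F_v = (49/9)*u, G_u = (98/9)*u, G_v = 0
D = EG - F^2 = 1 + (49/9)*v^2 + (49/9)*u^2
expanded: Gamma^u_uu = (G E_u - 2F F_u + F E_v)/(2D), Gamma^u_uv = (G E_v - F G_u)/(2D), Gamma^u_vv = (2G F_v - G G_u - F G_v)/(2D), Gamma^v_uu = (2E F_u - E E_v - F E_u)/(2D), Gamma^v_uv = (E G_u - F E_v)/(2D), Gamma^v_vv = (E G_v - 2F F_v + F G_u)/(2D); substitute and cancel common factors


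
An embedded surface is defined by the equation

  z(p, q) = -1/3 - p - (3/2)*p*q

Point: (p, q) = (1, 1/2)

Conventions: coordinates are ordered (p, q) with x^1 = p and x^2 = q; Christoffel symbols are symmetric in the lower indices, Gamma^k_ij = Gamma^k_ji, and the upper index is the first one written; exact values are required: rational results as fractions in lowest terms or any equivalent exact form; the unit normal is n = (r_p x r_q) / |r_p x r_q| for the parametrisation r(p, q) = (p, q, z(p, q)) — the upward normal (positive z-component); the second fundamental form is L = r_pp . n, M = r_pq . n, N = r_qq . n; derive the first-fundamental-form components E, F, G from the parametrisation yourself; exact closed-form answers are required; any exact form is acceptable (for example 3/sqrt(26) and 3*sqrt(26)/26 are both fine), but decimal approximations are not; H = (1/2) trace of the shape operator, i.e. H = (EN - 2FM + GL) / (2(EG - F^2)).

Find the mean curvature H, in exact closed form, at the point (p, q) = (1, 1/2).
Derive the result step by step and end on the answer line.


z_p = -7/4, z_q = -3/2, z_pp = 0, z_pq = -3/2, z_qq = 0
E = 65/16, F = 21/8, G = 13/4; answer radicand W^2 = 101/16
unnormalised second-form numerators: l = 0, m = -3/2, n = 0; L = l/sqrt(101/16), and similarly M = m/sqrt(W^2), N = n/sqrt(W^2)
H = (E*n - 2*F*m + G*l) / (2*(EG - F^2)*sqrt(W^2)); E*n - 2*F*m + G*l = 63/8, EG - F^2 = 101/16, so H = (63/101)/sqrt(101/16)

Answer: H = 252*sqrt(101)/10201


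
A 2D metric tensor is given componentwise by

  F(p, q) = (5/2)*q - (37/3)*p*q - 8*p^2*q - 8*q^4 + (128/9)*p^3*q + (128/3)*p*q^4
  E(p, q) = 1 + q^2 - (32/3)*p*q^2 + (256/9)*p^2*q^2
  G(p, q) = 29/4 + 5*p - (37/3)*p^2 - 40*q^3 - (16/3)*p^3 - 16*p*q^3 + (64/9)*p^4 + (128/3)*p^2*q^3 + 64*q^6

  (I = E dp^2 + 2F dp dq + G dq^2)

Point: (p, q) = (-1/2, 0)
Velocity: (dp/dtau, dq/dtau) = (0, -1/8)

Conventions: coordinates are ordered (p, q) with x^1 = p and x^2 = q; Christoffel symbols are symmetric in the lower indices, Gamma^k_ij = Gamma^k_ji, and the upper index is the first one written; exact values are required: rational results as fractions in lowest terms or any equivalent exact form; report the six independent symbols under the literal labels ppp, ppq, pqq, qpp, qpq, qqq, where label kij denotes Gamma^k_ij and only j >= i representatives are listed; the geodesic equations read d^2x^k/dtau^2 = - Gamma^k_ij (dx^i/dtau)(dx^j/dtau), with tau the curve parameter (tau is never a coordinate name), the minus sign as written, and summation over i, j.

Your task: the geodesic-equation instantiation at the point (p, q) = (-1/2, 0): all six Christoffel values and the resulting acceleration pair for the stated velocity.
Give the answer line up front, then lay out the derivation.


Answer: Gamma_ppp = 0, Gamma_ppq = 0, Gamma_pqq = 0, Gamma_qpp = 0, Gamma_qpq = 44/25, Gamma_qqq = 0; accelerations (d^2p/dtau^2, d^2q/dtau^2) = (0, 0)

E = 1, F = 0, G = 25/9 at the point
E_p = 0, E_q = 0, F_p = 0, F_q = 44/9, G_p = 88/9, G_q = 0
EG - F^2 = 25/9;  g^inv = (9/25) * [[25/9, 0], [0, 1]]
first-kind symbols [ij,l] = (1/2)(d_i g_jl + d_j g_il - d_l g_ij): [pp,p] = E_p/2 = 0, [pp,q] = F_p - E_q/2 = 0, [pq,p] = E_q/2 = 0, [pq,q] = G_p/2 = 44/9, [qq,p] = F_q - G_p/2 = 0, [qq,q] = G_q/2 = 0
Gamma^p_ij = (G*[ij,p] - F*[ij,q])/(EG - F^2), Gamma^q_ij = (E*[ij,q] - F*[ij,p])/(EG - F^2)
Gamma_ppp = 0, Gamma_ppq = 0, Gamma_pqq = 0, Gamma_qpp = 0, Gamma_qpq = 44/25, Gamma_qqq = 0
d^2p/dtau^2 = -(Gamma_ppp*(0)^2 + 2*Gamma_ppq*(0)*(-1/8) + Gamma_pqq*(-1/8)^2) = 0
d^2q/dtau^2 = -(Gamma_qpp*(0)^2 + 2*Gamma_qpq*(0)*(-1/8) + Gamma_qqq*(-1/8)^2) = 0


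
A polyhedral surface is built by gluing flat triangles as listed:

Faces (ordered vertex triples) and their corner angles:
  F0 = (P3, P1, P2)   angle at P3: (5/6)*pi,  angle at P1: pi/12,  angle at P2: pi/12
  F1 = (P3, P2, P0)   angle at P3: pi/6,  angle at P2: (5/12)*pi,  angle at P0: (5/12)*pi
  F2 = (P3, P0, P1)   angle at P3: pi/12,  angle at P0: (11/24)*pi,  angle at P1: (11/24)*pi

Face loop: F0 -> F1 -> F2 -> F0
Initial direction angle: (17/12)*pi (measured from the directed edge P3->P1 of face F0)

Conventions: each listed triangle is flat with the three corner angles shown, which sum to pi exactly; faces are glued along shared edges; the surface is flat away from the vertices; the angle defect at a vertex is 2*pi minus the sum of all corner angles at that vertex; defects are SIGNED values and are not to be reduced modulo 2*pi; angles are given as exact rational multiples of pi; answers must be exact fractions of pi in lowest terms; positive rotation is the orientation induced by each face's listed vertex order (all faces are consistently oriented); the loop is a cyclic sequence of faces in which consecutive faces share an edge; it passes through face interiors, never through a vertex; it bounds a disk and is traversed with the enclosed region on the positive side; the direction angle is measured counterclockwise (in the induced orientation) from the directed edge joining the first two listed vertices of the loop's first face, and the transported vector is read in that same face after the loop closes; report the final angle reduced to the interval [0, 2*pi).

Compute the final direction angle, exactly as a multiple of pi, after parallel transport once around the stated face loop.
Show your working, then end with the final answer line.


enclosed vertex P3: corner angles sum to (13/12)*pi, defect = 2*pi - (13/12)*pi = (11/12)*pi
summing the enclosed defects onto the initial angle, mod 2*pi in the induced orientation:
final angle = (17/12)*pi + (11/12)*pi = pi/3 (mod 2*pi)

Answer: final direction angle = pi/3


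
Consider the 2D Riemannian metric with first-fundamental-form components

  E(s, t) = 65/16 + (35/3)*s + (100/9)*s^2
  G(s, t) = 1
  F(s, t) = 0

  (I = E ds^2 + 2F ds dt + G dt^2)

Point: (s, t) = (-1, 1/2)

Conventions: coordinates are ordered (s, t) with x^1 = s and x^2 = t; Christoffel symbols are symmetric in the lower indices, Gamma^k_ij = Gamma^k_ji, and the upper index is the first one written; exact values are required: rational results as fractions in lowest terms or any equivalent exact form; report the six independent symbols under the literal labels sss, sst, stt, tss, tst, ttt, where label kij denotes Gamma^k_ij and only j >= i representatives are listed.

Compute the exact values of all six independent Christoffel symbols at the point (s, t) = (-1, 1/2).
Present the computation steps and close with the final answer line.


E = 505/144, F = 0, G = 1 at the point
E_s = -95/9, E_t = 0, F_s = 0, F_t = 0, G_s = 0, G_t = 0
EG - F^2 = 505/144;  g^inv = (144/505) * [[1, 0], [0, 505/144]]
first-kind symbols [ij,l] = (1/2)(d_i g_jl + d_j g_il - d_l g_ij): [ss,s] = E_s/2 = -95/18, [ss,t] = F_s - E_t/2 = 0, [st,s] = E_t/2 = 0, [st,t] = G_s/2 = 0, [tt,s] = F_t - G_s/2 = 0, [tt,t] = G_t/2 = 0
Gamma^s_ij = (G*[ij,s] - F*[ij,t])/(EG - F^2), Gamma^t_ij = (E*[ij,t] - F*[ij,s])/(EG - F^2)

Answer: Gamma_sss = -152/101, Gamma_sst = 0, Gamma_stt = 0, Gamma_tss = 0, Gamma_tst = 0, Gamma_ttt = 0


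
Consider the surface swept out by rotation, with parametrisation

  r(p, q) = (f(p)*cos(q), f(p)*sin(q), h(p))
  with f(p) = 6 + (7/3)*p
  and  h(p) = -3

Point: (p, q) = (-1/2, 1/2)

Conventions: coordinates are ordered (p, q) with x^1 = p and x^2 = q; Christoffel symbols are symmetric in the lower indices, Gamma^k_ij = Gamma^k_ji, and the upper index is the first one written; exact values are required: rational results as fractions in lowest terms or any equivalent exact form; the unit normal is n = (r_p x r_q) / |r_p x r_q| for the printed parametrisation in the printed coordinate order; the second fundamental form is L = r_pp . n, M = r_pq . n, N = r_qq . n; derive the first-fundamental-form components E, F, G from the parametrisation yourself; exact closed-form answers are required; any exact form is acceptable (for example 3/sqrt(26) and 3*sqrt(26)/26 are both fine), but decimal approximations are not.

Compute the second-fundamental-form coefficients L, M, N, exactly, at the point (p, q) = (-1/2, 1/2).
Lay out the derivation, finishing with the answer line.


f = 29/6, f' = 7/3, f'' = 0, h' = 0, h'' = 0
E = 49/9, F = 0, G = 841/36; answer radicand W^2 = 49/9
unnormalised second-form numerators: l = 0, m = 0, n = 0; L = l/sqrt(49/9), and similarly M = m/sqrt(W^2), N = n/sqrt(W^2)

Answer: L = 0, M = 0, N = 0


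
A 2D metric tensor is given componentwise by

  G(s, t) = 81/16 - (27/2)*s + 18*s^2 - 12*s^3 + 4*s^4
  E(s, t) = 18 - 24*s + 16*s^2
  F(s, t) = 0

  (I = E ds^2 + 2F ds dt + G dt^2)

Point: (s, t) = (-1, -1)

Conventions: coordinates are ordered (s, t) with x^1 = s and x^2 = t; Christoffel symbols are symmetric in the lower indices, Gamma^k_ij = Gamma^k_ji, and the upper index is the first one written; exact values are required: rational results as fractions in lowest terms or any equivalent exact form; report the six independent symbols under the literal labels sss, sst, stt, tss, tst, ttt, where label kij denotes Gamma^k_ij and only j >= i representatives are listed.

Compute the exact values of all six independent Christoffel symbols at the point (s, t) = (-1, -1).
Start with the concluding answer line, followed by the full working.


Answer: Gamma_sss = -14/29, Gamma_sst = 0, Gamma_stt = 7/8, Gamma_tss = 0, Gamma_tst = -28/29, Gamma_ttt = 0

E = 58, F = 0, G = 841/16 at the point
E_s = -56, E_t = 0, F_s = 0, F_t = 0, G_s = -203/2, G_t = 0
EG - F^2 = 24389/8;  g^inv = (8/24389) * [[841/16, 0], [0, 58]]
first-kind symbols [ij,l] = (1/2)(d_i g_jl + d_j g_il - d_l g_ij): [ss,s] = E_s/2 = -28, [ss,t] = F_s - E_t/2 = 0, [st,s] = E_t/2 = 0, [st,t] = G_s/2 = -203/4, [tt,s] = F_t - G_s/2 = 203/4, [tt,t] = G_t/2 = 0
Gamma^s_ij = (G*[ij,s] - F*[ij,t])/(EG - F^2), Gamma^t_ij = (E*[ij,t] - F*[ij,s])/(EG - F^2)


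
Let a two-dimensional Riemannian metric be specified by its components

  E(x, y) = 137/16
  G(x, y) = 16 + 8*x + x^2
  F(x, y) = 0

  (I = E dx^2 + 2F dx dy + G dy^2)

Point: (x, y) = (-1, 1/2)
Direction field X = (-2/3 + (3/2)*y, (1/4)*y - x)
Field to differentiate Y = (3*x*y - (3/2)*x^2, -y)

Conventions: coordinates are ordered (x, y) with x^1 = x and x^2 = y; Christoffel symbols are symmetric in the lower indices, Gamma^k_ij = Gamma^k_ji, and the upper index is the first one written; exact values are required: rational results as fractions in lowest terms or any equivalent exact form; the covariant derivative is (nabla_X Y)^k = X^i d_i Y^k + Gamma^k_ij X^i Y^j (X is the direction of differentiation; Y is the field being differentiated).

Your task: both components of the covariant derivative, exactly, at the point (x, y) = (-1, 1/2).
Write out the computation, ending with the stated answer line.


E = 137/16, F = 0, G = 9 at the point
E_x = 0, E_y = 0, F_x = 0, F_y = 0, G_x = 6, G_y = 0
EG - F^2 = 1233/16;  g^inv = (16/1233) * [[9, 0], [0, 137/16]]
first-kind symbols [ij,l] = (1/2)(d_i g_jl + d_j g_il - d_l g_ij): [xx,x] = E_x/2 = 0, [xx,y] = F_x - E_y/2 = 0, [xy,x] = E_y/2 = 0, [xy,y] = G_x/2 = 3, [yy,x] = F_y - G_x/2 = -3, [yy,y] = G_y/2 = 0
Gamma^x_ij = (G*[ij,x] - F*[ij,y])/(EG - F^2), Gamma^y_ij = (E*[ij,y] - F*[ij,x])/(EG - F^2)
Gamma_xxx = 0, Gamma_xxy = 0, Gamma_xyy = -48/137, Gamma_yxx = 0, Gamma_yxy = 1/3, Gamma_yyy = 0
X = (1/12, 9/8), Y = (-3, -1/2) at the point

Answer: (nabla_X Y)^x = -384/137, (nabla_X Y)^y = -163/72


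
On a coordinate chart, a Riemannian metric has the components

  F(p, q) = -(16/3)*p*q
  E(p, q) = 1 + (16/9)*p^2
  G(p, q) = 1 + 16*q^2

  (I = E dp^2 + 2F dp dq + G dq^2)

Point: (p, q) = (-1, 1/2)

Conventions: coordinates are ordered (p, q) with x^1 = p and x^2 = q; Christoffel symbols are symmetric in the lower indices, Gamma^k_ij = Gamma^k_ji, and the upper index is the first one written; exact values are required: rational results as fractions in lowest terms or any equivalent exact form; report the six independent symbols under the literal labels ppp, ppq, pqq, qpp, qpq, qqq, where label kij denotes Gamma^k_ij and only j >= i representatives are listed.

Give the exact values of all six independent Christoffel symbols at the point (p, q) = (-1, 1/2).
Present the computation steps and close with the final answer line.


E = 25/9, F = 8/3, G = 5 at the point
E_p = -32/9, E_q = 0, F_p = -8/3, F_q = 16/3, G_p = 0, G_q = 16
EG - F^2 = 61/9;  g^inv = (9/61) * [[5, -8/3], [-8/3, 25/9]]
first-kind symbols [ij,l] = (1/2)(d_i g_jl + d_j g_il - d_l g_ij): [pp,p] = E_p/2 = -16/9, [pp,q] = F_p - E_q/2 = -8/3, [pq,p] = E_q/2 = 0, [pq,q] = G_p/2 = 0, [qq,p] = F_q - G_p/2 = 16/3, [qq,q] = G_q/2 = 8
Gamma^p_ij = (G*[ij,p] - F*[ij,q])/(EG - F^2), Gamma^q_ij = (E*[ij,q] - F*[ij,p])/(EG - F^2)

Answer: Gamma_ppp = -16/61, Gamma_ppq = 0, Gamma_pqq = 48/61, Gamma_qpp = -24/61, Gamma_qpq = 0, Gamma_qqq = 72/61


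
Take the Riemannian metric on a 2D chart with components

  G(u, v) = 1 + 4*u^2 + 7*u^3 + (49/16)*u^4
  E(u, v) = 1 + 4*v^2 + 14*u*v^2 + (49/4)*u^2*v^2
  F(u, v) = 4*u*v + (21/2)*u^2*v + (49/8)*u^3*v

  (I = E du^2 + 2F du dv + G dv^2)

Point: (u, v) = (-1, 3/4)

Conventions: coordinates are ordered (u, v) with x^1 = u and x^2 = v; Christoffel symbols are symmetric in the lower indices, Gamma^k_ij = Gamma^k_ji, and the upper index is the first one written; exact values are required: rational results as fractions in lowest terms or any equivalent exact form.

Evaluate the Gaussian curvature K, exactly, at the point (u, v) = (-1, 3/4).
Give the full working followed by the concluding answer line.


E = 145/64, F = 9/32, G = 17/16, EG - F^2 = 149/64 at the point
E_u = -189/32, E_v = 27/8, F_u = 33/32, F_v = 3/8, G_u = 3/4, G_v = 0
E_vv = 9/2, F_uv = 11/8, G_uu = 11/4
Brioschi: K = (det M1 - det M2) / (EG - F^2)^2 with the standard first/second-derivative matrices M1, M2.
M1 = [[-E_vv/2 + F_uv - G_uu/2, E_u/2, F_u - E_v/2], [F_v - G_u/2, E, F], [G_v/2, F, G]] = [[-9/4, -189/64, -21/32], [0, 145/64, 9/32], [0, 9/32, 17/16]]; det M1 = -1341/256
M2 = [[0, E_v/2, G_u/2], [E_v/2, E, F], [G_u/2, F, G]] = [[0, 27/16, 3/8], [27/16, 145/64, 9/32], [3/8, 9/32, 17/16]]; det M2 = -765/256
det M1 - det M2 = -9/4; K = -9/4 / (149/64)^2 = -9216/22201

Answer: K = -9216/22201


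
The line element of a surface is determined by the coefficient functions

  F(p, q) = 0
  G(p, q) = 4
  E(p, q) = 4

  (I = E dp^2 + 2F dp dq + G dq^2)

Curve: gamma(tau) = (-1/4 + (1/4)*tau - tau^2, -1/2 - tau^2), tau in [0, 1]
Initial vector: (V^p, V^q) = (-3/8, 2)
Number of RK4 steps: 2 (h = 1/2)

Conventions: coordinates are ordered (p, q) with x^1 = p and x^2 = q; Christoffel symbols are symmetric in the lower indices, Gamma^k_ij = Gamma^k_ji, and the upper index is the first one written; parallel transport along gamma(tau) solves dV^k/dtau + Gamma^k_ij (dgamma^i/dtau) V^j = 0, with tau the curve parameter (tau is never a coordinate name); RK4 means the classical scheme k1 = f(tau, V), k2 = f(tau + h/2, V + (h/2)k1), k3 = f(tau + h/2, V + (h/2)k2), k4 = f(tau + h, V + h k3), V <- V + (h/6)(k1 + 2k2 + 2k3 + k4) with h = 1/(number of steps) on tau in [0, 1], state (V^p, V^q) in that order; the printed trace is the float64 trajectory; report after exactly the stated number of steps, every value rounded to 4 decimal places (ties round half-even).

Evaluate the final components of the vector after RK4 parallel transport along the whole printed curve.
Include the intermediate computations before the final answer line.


gamma'(tau) = (1/4 - 2*tau, -2*tau); f(tau, V)^k = -Gamma^k_ij(gamma(tau)) gamma'^i(tau) V^j; h = 1/2; intermediate values shown to 6 dp
curve data and Christoffel symbols at the stage parameters:
  tau = 0.000000: gamma = (-0.250000, -0.500000), gamma' = (0.250000, 0.000000); Gamma_ppp = 0.000000, Gamma_ppq = 0.000000, Gamma_pqq = 0.000000, Gamma_qpp = 0.000000, Gamma_qpq = 0.000000, Gamma_qqq = 0.000000
  tau = 0.250000: gamma = (-0.250000, -0.562500), gamma' = (-0.250000, -0.500000); Gamma_ppp = 0.000000, Gamma_ppq = 0.000000, Gamma_pqq = 0.000000, Gamma_qpp = 0.000000, Gamma_qpq = 0.000000, Gamma_qqq = 0.000000
  tau = 0.500000: gamma = (-0.375000, -0.750000), gamma' = (-0.750000, -1.000000); Gamma_ppp = 0.000000, Gamma_ppq = 0.000000, Gamma_pqq = 0.000000, Gamma_qpp = 0.000000, Gamma_qpq = 0.000000, Gamma_qqq = 0.000000
  tau = 0.750000: gamma = (-0.625000, -1.062500), gamma' = (-1.250000, -1.500000); Gamma_ppp = 0.000000, Gamma_ppq = 0.000000, Gamma_pqq = 0.000000, Gamma_qpp = 0.000000, Gamma_qpq = 0.000000, Gamma_qqq = 0.000000
  tau = 1.000000: gamma = (-1.000000, -1.500000), gamma' = (-1.750000, -2.000000); Gamma_ppp = 0.000000, Gamma_ppq = 0.000000, Gamma_pqq = 0.000000, Gamma_qpp = 0.000000, Gamma_qpq = 0.000000, Gamma_qqq = 0.000000
step 0: V^p = -0.3750, V^q = 2.0000
step 1: k1 = (0.000000, 0.000000), k2 = (0.000000, 0.000000), k3 = (0.000000, 0.000000), k4 = (0.000000, 0.000000); V <- V + (h/6)(k1 + 2k2 + 2k3 + k4): V^p = -0.3750, V^q = 2.0000
step 2: k1 = (0.000000, 0.000000), k2 = (0.000000, 0.000000), k3 = (0.000000, 0.000000), k4 = (0.000000, 0.000000); V <- V + (h/6)(k1 + 2k2 + 2k3 + k4): V^p = -0.3750, V^q = 2.0000

Answer: V^p = -0.3750, V^q = 2.0000


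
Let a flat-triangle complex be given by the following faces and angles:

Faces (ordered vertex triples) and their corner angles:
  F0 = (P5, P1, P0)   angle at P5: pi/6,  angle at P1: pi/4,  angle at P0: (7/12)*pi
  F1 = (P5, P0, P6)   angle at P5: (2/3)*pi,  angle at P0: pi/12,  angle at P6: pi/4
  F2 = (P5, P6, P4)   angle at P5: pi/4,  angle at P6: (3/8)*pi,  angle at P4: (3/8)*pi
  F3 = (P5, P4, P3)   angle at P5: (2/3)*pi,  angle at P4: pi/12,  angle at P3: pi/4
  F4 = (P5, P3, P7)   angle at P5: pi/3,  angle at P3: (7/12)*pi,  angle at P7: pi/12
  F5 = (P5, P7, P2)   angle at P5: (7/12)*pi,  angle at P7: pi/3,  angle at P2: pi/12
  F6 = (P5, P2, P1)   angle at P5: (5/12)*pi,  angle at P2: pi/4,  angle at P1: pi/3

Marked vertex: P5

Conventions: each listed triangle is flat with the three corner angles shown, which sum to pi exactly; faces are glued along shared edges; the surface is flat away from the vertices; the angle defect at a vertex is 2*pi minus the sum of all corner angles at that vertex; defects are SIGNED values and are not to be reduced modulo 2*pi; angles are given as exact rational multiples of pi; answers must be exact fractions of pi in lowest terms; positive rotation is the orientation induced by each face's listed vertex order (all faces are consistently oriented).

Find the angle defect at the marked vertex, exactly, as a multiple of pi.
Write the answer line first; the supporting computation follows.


Answer: defect(P5) = (-13/12)*pi

Sum of corner angles at P5: (37/12)*pi
defect = 2*pi - (37/12)*pi


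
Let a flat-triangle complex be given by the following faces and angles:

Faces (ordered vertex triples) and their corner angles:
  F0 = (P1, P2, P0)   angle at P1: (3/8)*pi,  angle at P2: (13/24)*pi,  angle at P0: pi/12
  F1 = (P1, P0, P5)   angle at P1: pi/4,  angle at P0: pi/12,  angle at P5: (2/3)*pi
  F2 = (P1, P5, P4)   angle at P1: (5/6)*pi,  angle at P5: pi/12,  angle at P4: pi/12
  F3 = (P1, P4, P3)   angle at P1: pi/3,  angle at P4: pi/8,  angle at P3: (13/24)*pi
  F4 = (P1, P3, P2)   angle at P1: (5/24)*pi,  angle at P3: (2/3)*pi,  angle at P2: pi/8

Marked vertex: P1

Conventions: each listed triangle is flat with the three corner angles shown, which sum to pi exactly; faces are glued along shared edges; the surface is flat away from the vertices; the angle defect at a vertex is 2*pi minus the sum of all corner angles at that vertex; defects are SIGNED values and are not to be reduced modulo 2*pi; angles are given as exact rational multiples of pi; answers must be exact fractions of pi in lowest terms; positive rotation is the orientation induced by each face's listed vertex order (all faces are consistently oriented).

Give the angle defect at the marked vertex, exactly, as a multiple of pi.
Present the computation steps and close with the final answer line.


Sum of corner angles at P1: 2*pi
defect = 2*pi - 2*pi

Answer: defect(P1) = 0


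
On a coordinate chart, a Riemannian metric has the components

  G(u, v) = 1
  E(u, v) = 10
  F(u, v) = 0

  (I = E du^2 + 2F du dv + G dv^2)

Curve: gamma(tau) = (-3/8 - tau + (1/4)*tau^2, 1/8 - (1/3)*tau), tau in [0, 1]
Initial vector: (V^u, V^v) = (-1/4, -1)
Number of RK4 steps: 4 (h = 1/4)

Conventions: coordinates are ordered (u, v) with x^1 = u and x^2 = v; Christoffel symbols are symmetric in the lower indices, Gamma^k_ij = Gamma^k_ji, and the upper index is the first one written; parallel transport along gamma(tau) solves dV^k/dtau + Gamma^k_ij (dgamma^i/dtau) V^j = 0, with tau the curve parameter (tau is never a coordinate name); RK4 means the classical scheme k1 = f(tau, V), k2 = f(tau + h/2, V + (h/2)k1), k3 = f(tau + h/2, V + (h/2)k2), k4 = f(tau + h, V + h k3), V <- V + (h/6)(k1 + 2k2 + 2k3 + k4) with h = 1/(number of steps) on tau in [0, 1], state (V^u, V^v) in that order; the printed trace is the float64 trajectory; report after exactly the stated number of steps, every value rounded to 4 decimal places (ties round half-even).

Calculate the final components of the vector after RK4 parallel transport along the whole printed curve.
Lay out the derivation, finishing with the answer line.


gamma'(tau) = (-1 + (1/2)*tau, -1/3); f(tau, V)^k = -Gamma^k_ij(gamma(tau)) gamma'^i(tau) V^j; h = 1/4; intermediate values shown to 6 dp
curve data and Christoffel symbols at the stage parameters:
  tau = 0.000000: gamma = (-0.375000, 0.125000), gamma' = (-1.000000, -0.333333); Gamma_uuu = 0.000000, Gamma_uuv = 0.000000, Gamma_uvv = 0.000000, Gamma_vuu = 0.000000, Gamma_vuv = 0.000000, Gamma_vvv = 0.000000
  tau = 0.125000: gamma = (-0.496094, 0.083333), gamma' = (-0.937500, -0.333333); Gamma_uuu = 0.000000, Gamma_uuv = 0.000000, Gamma_uvv = 0.000000, Gamma_vuu = 0.000000, Gamma_vuv = 0.000000, Gamma_vvv = 0.000000
  tau = 0.250000: gamma = (-0.609375, 0.041667), gamma' = (-0.875000, -0.333333); Gamma_uuu = 0.000000, Gamma_uuv = 0.000000, Gamma_uvv = 0.000000, Gamma_vuu = 0.000000, Gamma_vuv = 0.000000, Gamma_vvv = 0.000000
  tau = 0.375000: gamma = (-0.714844, 0.000000), gamma' = (-0.812500, -0.333333); Gamma_uuu = 0.000000, Gamma_uuv = 0.000000, Gamma_uvv = 0.000000, Gamma_vuu = 0.000000, Gamma_vuv = 0.000000, Gamma_vvv = 0.000000
  tau = 0.500000: gamma = (-0.812500, -0.041667), gamma' = (-0.750000, -0.333333); Gamma_uuu = 0.000000, Gamma_uuv = 0.000000, Gamma_uvv = 0.000000, Gamma_vuu = 0.000000, Gamma_vuv = 0.000000, Gamma_vvv = 0.000000
  tau = 0.625000: gamma = (-0.902344, -0.083333), gamma' = (-0.687500, -0.333333); Gamma_uuu = 0.000000, Gamma_uuv = 0.000000, Gamma_uvv = 0.000000, Gamma_vuu = 0.000000, Gamma_vuv = 0.000000, Gamma_vvv = 0.000000
  tau = 0.750000: gamma = (-0.984375, -0.125000), gamma' = (-0.625000, -0.333333); Gamma_uuu = 0.000000, Gamma_uuv = 0.000000, Gamma_uvv = 0.000000, Gamma_vuu = 0.000000, Gamma_vuv = 0.000000, Gamma_vvv = 0.000000
  tau = 0.875000: gamma = (-1.058594, -0.166667), gamma' = (-0.562500, -0.333333); Gamma_uuu = 0.000000, Gamma_uuv = 0.000000, Gamma_uvv = 0.000000, Gamma_vuu = 0.000000, Gamma_vuv = 0.000000, Gamma_vvv = 0.000000
  tau = 1.000000: gamma = (-1.125000, -0.208333), gamma' = (-0.500000, -0.333333); Gamma_uuu = 0.000000, Gamma_uuv = 0.000000, Gamma_uvv = 0.000000, Gamma_vuu = 0.000000, Gamma_vuv = 0.000000, Gamma_vvv = 0.000000
step 0: V^u = -0.2500, V^v = -1.0000
step 1: k1 = (0.000000, 0.000000), k2 = (0.000000, 0.000000), k3 = (0.000000, 0.000000), k4 = (0.000000, 0.000000); V <- V + (h/6)(k1 + 2k2 + 2k3 + k4): V^u = -0.2500, V^v = -1.0000
step 2: k1 = (0.000000, 0.000000), k2 = (0.000000, 0.000000), k3 = (0.000000, 0.000000), k4 = (0.000000, 0.000000); V <- V + (h/6)(k1 + 2k2 + 2k3 + k4): V^u = -0.2500, V^v = -1.0000
step 3: k1 = (0.000000, 0.000000), k2 = (0.000000, 0.000000), k3 = (0.000000, 0.000000), k4 = (0.000000, 0.000000); V <- V + (h/6)(k1 + 2k2 + 2k3 + k4): V^u = -0.2500, V^v = -1.0000
step 4: k1 = (0.000000, 0.000000), k2 = (0.000000, 0.000000), k3 = (0.000000, 0.000000), k4 = (0.000000, 0.000000); V <- V + (h/6)(k1 + 2k2 + 2k3 + k4): V^u = -0.2500, V^v = -1.0000

Answer: V^u = -0.2500, V^v = -1.0000


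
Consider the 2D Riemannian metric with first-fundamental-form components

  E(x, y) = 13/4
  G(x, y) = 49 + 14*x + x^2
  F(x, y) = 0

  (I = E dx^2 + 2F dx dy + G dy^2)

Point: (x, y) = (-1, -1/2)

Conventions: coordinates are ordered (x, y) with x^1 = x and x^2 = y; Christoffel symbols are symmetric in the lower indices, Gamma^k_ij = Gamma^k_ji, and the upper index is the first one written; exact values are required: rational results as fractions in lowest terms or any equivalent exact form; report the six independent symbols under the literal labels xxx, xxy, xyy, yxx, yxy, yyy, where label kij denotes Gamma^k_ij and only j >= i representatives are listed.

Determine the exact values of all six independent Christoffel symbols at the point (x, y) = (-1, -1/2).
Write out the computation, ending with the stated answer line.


E = 13/4, F = 0, G = 36 at the point
E_x = 0, E_y = 0, F_x = 0, F_y = 0, G_x = 12, G_y = 0
EG - F^2 = 117;  g^inv = (1/117) * [[36, 0], [0, 13/4]]
first-kind symbols [ij,l] = (1/2)(d_i g_jl + d_j g_il - d_l g_ij): [xx,x] = E_x/2 = 0, [xx,y] = F_x - E_y/2 = 0, [xy,x] = E_y/2 = 0, [xy,y] = G_x/2 = 6, [yy,x] = F_y - G_x/2 = -6, [yy,y] = G_y/2 = 0
Gamma^x_ij = (G*[ij,x] - F*[ij,y])/(EG - F^2), Gamma^y_ij = (E*[ij,y] - F*[ij,x])/(EG - F^2)

Answer: Gamma_xxx = 0, Gamma_xxy = 0, Gamma_xyy = -24/13, Gamma_yxx = 0, Gamma_yxy = 1/6, Gamma_yyy = 0


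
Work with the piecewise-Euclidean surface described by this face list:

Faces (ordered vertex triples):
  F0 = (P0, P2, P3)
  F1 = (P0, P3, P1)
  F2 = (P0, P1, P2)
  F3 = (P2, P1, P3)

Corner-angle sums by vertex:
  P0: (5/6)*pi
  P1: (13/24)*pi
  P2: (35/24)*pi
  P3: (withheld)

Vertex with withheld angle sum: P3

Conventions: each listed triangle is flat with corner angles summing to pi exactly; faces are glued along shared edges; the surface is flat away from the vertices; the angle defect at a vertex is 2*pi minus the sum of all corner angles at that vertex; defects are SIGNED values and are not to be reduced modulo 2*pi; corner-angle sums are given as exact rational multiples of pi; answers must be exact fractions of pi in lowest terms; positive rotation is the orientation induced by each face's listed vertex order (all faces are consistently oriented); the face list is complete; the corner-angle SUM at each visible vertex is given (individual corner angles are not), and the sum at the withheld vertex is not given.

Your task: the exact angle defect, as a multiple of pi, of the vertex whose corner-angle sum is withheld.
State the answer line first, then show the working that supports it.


Answer: defect(P3) = (5/6)*pi

V = 4, E = 6, F = 4; chi = V - E + F = 2
Gauss-Bonnet: total defect = 2*pi*chi = 4*pi; visible defects sum to (19/6)*pi


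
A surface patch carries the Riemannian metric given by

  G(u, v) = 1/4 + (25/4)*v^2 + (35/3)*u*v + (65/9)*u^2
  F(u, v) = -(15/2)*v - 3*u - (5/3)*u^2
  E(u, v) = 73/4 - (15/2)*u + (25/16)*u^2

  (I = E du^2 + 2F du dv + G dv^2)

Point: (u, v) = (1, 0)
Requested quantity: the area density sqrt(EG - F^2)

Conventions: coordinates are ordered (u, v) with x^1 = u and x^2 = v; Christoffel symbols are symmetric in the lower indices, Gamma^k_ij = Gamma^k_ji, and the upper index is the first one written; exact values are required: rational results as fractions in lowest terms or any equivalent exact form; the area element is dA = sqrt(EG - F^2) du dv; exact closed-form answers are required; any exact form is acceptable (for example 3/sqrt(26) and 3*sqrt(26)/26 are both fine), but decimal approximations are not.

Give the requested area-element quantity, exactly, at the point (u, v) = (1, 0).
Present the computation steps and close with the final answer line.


E = 197/16, F = -14/3, G = 269/36; EG - F^2 = 13483/192

Answer: sqrt(EG - F^2) = sqrt(40449)/24


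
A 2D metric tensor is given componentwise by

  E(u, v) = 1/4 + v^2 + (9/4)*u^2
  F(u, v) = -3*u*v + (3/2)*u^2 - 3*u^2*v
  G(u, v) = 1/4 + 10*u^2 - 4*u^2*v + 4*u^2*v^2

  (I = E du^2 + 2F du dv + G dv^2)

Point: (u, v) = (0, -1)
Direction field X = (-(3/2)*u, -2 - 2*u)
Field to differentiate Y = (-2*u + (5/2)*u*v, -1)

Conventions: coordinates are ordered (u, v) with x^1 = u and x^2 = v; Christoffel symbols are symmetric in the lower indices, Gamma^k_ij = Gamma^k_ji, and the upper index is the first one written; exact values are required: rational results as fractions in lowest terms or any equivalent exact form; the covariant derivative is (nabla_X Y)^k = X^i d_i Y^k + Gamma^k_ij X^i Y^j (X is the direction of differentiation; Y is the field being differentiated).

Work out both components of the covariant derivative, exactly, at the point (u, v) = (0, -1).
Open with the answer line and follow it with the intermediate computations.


Answer: (nabla_X Y)^u = 0, (nabla_X Y)^v = 0

E = 5/4, F = 0, G = 1/4 at the point
E_u = 0, E_v = -2, F_u = 3, F_v = 0, G_u = 0, G_v = 0
EG - F^2 = 5/16;  g^inv = (16/5) * [[1/4, 0], [0, 5/4]]
first-kind symbols [ij,l] = (1/2)(d_i g_jl + d_j g_il - d_l g_ij): [uu,u] = E_u/2 = 0, [uu,v] = F_u - E_v/2 = 4, [uv,u] = E_v/2 = -1, [uv,v] = G_u/2 = 0, [vv,u] = F_v - G_u/2 = 0, [vv,v] = G_v/2 = 0
Gamma^u_ij = (G*[ij,u] - F*[ij,v])/(EG - F^2), Gamma^v_ij = (E*[ij,v] - F*[ij,u])/(EG - F^2)
Gamma_uuu = 0, Gamma_uuv = -4/5, Gamma_uvv = 0, Gamma_vuu = 16, Gamma_vuv = 0, Gamma_vvv = 0
X = (0, -2), Y = (0, -1) at the point


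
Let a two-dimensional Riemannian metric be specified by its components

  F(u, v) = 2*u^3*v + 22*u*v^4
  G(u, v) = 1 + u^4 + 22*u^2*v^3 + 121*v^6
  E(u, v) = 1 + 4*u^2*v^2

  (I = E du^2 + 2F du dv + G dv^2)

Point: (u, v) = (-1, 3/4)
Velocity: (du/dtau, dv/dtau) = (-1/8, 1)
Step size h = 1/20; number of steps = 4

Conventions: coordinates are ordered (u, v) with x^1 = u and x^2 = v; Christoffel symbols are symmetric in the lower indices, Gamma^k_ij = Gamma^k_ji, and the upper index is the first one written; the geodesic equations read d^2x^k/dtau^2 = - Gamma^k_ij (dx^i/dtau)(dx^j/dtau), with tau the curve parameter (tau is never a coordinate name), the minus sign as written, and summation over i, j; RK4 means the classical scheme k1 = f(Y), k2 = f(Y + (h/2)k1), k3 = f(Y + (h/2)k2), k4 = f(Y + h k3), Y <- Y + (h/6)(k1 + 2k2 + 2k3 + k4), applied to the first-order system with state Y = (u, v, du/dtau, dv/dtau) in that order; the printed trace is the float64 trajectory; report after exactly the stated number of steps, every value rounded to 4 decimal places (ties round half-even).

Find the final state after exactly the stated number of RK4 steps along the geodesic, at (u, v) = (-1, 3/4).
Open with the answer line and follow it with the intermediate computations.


Answer: u = -1.0145, v = 0.9068, du/dtau = -0.0384, dv/dtau = 0.6295

f(Y) = (du/dtau, dv/dtau, -Gamma^u_ij Y'^i Y'^j, -Gamma^v_ij Y'^i Y'^j) with the Gammas evaluated at the stage position; h = 0.050000; intermediate values shown to 6 dp
step 0: u = -1.0000, v = 0.7500, du/dtau = -0.1250, dv/dtau = 1.0000
step 1:
  k1: at (u, v) = (-1.000000, 0.750000), (du/dtau, dv/dtau) = (-0.125000, 1.000000); Gamma_uuu = -0.064164, Gamma_uuv = 0.085551, Gamma_uvv = -0.794024, Gamma_vuu = 0.241282, Gamma_vuv = -0.321709, Gamma_vvv = 2.985860; k1 = (-0.125000, 1.000000, 0.816414, -3.070057)
  k2: at (u, v) = (-1.003125, 0.775000), (du/dtau, dv/dtau) = (-0.104590, 0.923249); Gamma_uuu = -0.058849, Gamma_uuv = 0.076171, Gamma_uvv = -0.752528, Gamma_vuu = 0.231883, Gamma_vuv = -0.300139, Gamma_vvv = 2.965202; k2 = (-0.104590, 0.923249, 0.656800, -2.588003)
  k3: at (u, v) = (-1.002615, 0.773081), (du/dtau, dv/dtau) = (-0.108580, 0.935300); Gamma_uuu = -0.059237, Gamma_uuv = 0.076825, Gamma_uvv = -0.755618, Gamma_vuu = 0.232623, Gamma_vuv = -0.301690, Gamma_vvv = 2.967298; k3 = (-0.108580, 0.935300, 0.677306, -2.659770)
  k4: at (u, v) = (-1.005429, 0.796765), (du/dtau, dv/dtau) = (-0.091135, 0.867012); Gamma_uuu = -0.054559, Gamma_uuv = 0.068848, Gamma_uvv = -0.717269, Gamma_vuu = 0.223893, Gamma_vuv = -0.282529, Gamma_vvv = 2.943442; k4 = (-0.091135, 0.867012, 0.550510, -2.259119)
  Y <- Y + (h/6)(k1 + 2k2 + 2k3 + k4): u = -1.0054, v = 0.7965, du/dtau = -0.0914, dv/dtau = 0.8681
step 2:
  k1: at (u, v) = (-1.005354, 0.796534), (du/dtau, dv/dtau) = (-0.091374, 0.868127); Gamma_uuu = -0.054602, Gamma_uuv = 0.068917, Gamma_uvv = -0.717626, Gamma_vuu = 0.223981, Gamma_vuv = -0.282700, Gamma_vvv = 2.943746; k1 = (-0.091374, 0.868127, 0.552224, -2.265260)
  k2: at (u, v) = (-1.007638, 0.818237), (du/dtau, dv/dtau) = (-0.077568, 0.811496); Gamma_uuu = -0.050629, Gamma_uuv = 0.062348, Gamma_uvv = -0.683535, Gamma_vuu = 0.216192, Gamma_vuv = -0.266235, Gamma_vvv = 2.918792; k2 = (-0.077568, 0.811496, 0.458279, -1.956917)
  k3: at (u, v) = (-1.007293, 0.816822), (du/dtau, dv/dtau) = (-0.079917, 0.819204); Gamma_uuu = -0.050875, Gamma_uuv = 0.062739, Gamma_uvv = -0.685675, Gamma_vuu = 0.216709, Gamma_vuv = -0.267243, Gamma_vvv = 2.920709; k3 = (-0.079917, 0.819204, 0.468693, -1.996451)
  k4: at (u, v) = (-1.009350, 0.837494), (du/dtau, dv/dtau) = (-0.067939, 0.768305); Gamma_uuu = -0.047344, Gamma_uuv = 0.057059, Gamma_uvv = -0.654226, Gamma_vuu = 0.209474, Gamma_vuv = -0.252459, Gamma_vvv = 2.894654; k4 = (-0.067939, 0.768305, 0.392360, -1.736014)
  Y <- Y + (h/6)(k1 + 2k2 + 2k3 + k4): u = -1.0093, v = 0.8373, du/dtau = -0.0681, dv/dtau = 0.7689
step 3:
  k1: at (u, v) = (-1.009306, 0.837350), (du/dtau, dv/dtau) = (-0.068053, 0.768894); Gamma_uuu = -0.047367, Gamma_uuv = 0.057094, Gamma_uvv = -0.654435, Gamma_vuu = 0.209526, Gamma_vuv = -0.252554, Gamma_vvv = 2.894872; k1 = (-0.068053, 0.768894, 0.393095, -1.738843)
  k2: at (u, v) = (-1.011008, 0.856572), (du/dtau, dv/dtau) = (-0.058225, 0.725423); Gamma_uuu = -0.044305, Gamma_uuv = 0.052294, Gamma_uvv = -0.626189, Gamma_vuu = 0.202992, Gamma_vuv = -0.239591, Gamma_vvv = 2.868975; k2 = (-0.058225, 0.725423, 0.334092, -1.530692)
  k3: at (u, v) = (-1.010762, 0.855485), (du/dtau, dv/dtau) = (-0.059700, 0.730627); Gamma_uuu = -0.044470, Gamma_uuv = 0.052542, Gamma_uvv = -0.627718, Gamma_vuu = 0.203366, Gamma_vuv = -0.240279, Gamma_vvv = 2.870616; k3 = (-0.059700, 0.730627, 0.339828, -1.554065)
  k4: at (u, v) = (-1.012291, 0.873881), (du/dtau, dv/dtau) = (-0.051061, 0.691191); Gamma_uuu = -0.041722, Gamma_uuv = 0.048331, Gamma_uvv = -0.601597, Gamma_vuu = 0.197279, Gamma_vuv = -0.228525, Gamma_vvv = 2.844570; k4 = (-0.051061, 0.691191, 0.290930, -1.375623)
  Y <- Y + (h/6)(k1 + 2k2 + 2k3 + k4): u = -1.0123, v = 0.8738, du/dtau = -0.0511, dv/dtau = 0.6915
step 4:
  k1: at (u, v) = (-1.012264, 0.873784), (du/dtau, dv/dtau) = (-0.051121, 0.691527); Gamma_uuu = -0.041736, Gamma_uuv = 0.048350, Gamma_uvv = -0.601726, Gamma_vuu = 0.197311, Gamma_vuv = -0.228582, Gamma_vvv = 2.844726; k1 = (-0.051121, 0.691527, 0.291279, -1.377054)
  k2: at (u, v) = (-1.013542, 0.891073), (du/dtau, dv/dtau) = (-0.043839, 0.657101); Gamma_uuu = -0.039315, Gamma_uuv = 0.044718, Gamma_uvv = -0.578035, Gamma_vuu = 0.191756, Gamma_vuv = -0.218111, Gamma_vvv = 2.819324; k2 = (-0.043839, 0.657101, 0.252237, -1.230267)
  k3: at (u, v) = (-1.013360, 0.890212), (du/dtau, dv/dtau) = (-0.044815, 0.660771); Gamma_uuu = -0.039430, Gamma_uuv = 0.044884, Gamma_uvv = -0.579161, Gamma_vuu = 0.192035, Gamma_vuv = -0.218600, Gamma_vvv = 2.820705; k3 = (-0.044815, 0.660771, 0.255610, -1.244903)
  k4: at (u, v) = (-1.014505, 0.906823), (du/dtau, dv/dtau) = (-0.038340, 0.629282); Gamma_uuu = -0.037237, Gamma_uuv = 0.041659, Gamma_uvv = -0.557167, Gamma_vuu = 0.186839, Gamma_vuv = -0.209025, Gamma_vvv = 2.795590; k4 = (-0.038340, 0.629282, 0.222701, -1.117404)
  Y <- Y + (h/6)(k1 + 2k2 + 2k3 + k4): u = -1.0145, v = 0.9068, du/dtau = -0.0384, dv/dtau = 0.6295


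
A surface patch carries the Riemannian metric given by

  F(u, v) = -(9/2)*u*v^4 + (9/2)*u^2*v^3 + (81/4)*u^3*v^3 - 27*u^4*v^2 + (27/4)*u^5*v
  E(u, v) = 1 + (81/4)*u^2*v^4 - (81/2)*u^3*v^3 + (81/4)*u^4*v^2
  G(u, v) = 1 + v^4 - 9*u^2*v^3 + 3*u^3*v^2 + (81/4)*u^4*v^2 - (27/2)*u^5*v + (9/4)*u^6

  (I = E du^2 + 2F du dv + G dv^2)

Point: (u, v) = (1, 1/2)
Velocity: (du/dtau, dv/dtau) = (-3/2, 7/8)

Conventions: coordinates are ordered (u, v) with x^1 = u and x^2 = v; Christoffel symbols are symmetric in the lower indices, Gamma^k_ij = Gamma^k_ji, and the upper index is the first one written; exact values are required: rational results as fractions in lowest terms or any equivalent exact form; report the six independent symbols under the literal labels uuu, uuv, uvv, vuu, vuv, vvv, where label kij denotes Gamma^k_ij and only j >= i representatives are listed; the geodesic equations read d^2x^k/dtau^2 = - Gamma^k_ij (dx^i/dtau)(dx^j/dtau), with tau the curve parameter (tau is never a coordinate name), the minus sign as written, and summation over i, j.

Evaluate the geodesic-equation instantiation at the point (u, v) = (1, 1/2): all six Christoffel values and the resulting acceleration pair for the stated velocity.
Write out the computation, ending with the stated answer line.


E = 145/64, F = -9/16, G = 5/4 at the point
E_u = 243/32, E_v = 0, F_u = -27/16, F_v = -63/16, G_u = 0, G_v = 7/2
EG - F^2 = 161/64;  g^inv = (64/161) * [[5/4, 9/16], [9/16, 145/64]]
first-kind symbols [ij,l] = (1/2)(d_i g_jl + d_j g_il - d_l g_ij): [uu,u] = E_u/2 = 243/64, [uu,v] = F_u - E_v/2 = -27/16, [uv,u] = E_v/2 = 0, [uv,v] = G_u/2 = 0, [vv,u] = F_v - G_u/2 = -63/16, [vv,v] = G_v/2 = 7/4
Gamma^u_ij = (G*[ij,u] - F*[ij,v])/(EG - F^2), Gamma^v_ij = (E*[ij,v] - F*[ij,u])/(EG - F^2)
Gamma_uuu = 243/161, Gamma_uuv = 0, Gamma_uvv = -36/23, Gamma_vuu = -108/161, Gamma_vuv = 0, Gamma_vvv = 16/23
d^2u/dtau^2 = -(Gamma_uuu*(-3/2)^2 + 2*Gamma_uuv*(-3/2)*(7/8) + Gamma_uvv*(7/8)^2) = -5661/2576
d^2v/dtau^2 = -(Gamma_vuu*(-3/2)^2 + 2*Gamma_vuv*(-3/2)*(7/8) + Gamma_vvv*(7/8)^2) = 629/644

Answer: Gamma_uuu = 243/161, Gamma_uuv = 0, Gamma_uvv = -36/23, Gamma_vuu = -108/161, Gamma_vuv = 0, Gamma_vvv = 16/23; accelerations (d^2u/dtau^2, d^2v/dtau^2) = (-5661/2576, 629/644)


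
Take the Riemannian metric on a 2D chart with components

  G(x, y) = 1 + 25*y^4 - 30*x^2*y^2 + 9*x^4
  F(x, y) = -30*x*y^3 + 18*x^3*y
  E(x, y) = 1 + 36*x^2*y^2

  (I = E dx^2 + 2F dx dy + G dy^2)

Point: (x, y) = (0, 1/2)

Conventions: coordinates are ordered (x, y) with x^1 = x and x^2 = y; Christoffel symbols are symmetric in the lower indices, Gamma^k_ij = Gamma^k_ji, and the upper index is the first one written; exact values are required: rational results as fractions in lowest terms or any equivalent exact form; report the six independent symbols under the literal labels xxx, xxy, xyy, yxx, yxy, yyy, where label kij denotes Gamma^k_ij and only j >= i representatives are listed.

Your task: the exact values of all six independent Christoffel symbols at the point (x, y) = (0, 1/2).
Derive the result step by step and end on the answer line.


E = 1, F = 0, G = 41/16 at the point
E_x = 0, E_y = 0, F_x = -15/4, F_y = 0, G_x = 0, G_y = 25/2
EG - F^2 = 41/16;  g^inv = (16/41) * [[41/16, 0], [0, 1]]
first-kind symbols [ij,l] = (1/2)(d_i g_jl + d_j g_il - d_l g_ij): [xx,x] = E_x/2 = 0, [xx,y] = F_x - E_y/2 = -15/4, [xy,x] = E_y/2 = 0, [xy,y] = G_x/2 = 0, [yy,x] = F_y - G_x/2 = 0, [yy,y] = G_y/2 = 25/4
Gamma^x_ij = (G*[ij,x] - F*[ij,y])/(EG - F^2), Gamma^y_ij = (E*[ij,y] - F*[ij,x])/(EG - F^2)

Answer: Gamma_xxx = 0, Gamma_xxy = 0, Gamma_xyy = 0, Gamma_yxx = -60/41, Gamma_yxy = 0, Gamma_yyy = 100/41
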